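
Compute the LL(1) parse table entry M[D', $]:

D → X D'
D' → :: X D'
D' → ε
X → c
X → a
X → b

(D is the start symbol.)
To find M[D', $], we find productions for D' where $ is in the predict set (PREDICT(N → α) = (FIRST(α) \ {ε}) ∪ (FOLLOW(N) if α ⇒* ε)).

Relevant sets:
  FOLLOW(D') = { $ }

D' → :: X D': PREDICT = { '::' }
D' → ε: PREDICT = { $ }
  $ is in predict set, so this production goes in M[D', $]

M[D', $] = D' → ε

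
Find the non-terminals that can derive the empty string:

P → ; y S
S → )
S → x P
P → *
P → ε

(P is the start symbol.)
A non-terminal is nullable if it can derive ε (the empty string): either it has an ε-production, or it has a production whose right-hand side consists entirely of nullable non-terminals.

ε-productions: P → ε
So P is immediately nullable.
No further non-terminal can be added: every production for the remaining non-terminals contains a terminal or a non-nullable non-terminal.
Nullable = { 'P' }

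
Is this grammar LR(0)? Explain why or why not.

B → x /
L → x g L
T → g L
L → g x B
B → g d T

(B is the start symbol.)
Yes, the grammar is LR(0)

A grammar is LR(0) if no state in the canonical LR(0) collection has:
  - both a shift item (dot before a terminal) and a complete item (shift-reduce conflict), or
  - two or more complete items (reduce-reduce conflict; the accept item [B' → B .] counts as a complete item here).

Augment with B' → B and build the canonical LR(0) collection (I0 = CLOSURE({[B' → . B]}), then GOTO on every symbol after a dot until no new states appear). It has 15 states:
  I0: { [B → . g d T], [B → . x /], [B' → . B] }  — shift
  I1: { [B' → B .] }  — accept
  I2: { [B → g . d T] }  — shift
  I3: { [B → x . /] }  — shift
  I4: { [B → x / .] }  — reduce
  I5: { [B → g d . T], [T → . g L] }  — shift
  I6: { [B → g d T .] }  — reduce
  I7: { [L → . g x B], [L → . x g L], [T → g . L] }  — shift
  I8: { [T → g L .] }  — reduce
  I9: { [L → g . x B] }  — shift
  I10: { [L → x . g L] }  — shift
  I11: { [L → . g x B], [L → . x g L], [L → x g . L] }  — shift
  I12: { [L → x g L .] }  — reduce
  I13: { [B → . g d T], [B → . x /], [L → g x . B] }  — shift
  I14: { [L → g x B .] }  — reduce

Every state is either a pure shift/goto state or contains exactly one complete item and nothing to shift — no conflicts. The grammar is LR(0).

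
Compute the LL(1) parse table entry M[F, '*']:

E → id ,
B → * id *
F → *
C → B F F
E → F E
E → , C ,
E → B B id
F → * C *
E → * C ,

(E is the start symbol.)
To find M[F, '*'], we find productions for F where '*' is in the predict set (PREDICT(N → α) = (FIRST(α) \ {ε}) ∪ (FOLLOW(N) if α ⇒* ε)).

F → *: PREDICT = { '*' }
  '*' is in predict set, so this production goes in M[F, '*']
F → * C *: PREDICT = { '*' }
  '*' is in predict set, so this production goes in M[F, '*']

M[F, '*'] = F → *, F → * C *  (a multiply-defined cell — the grammar is not LL(1))

Answer: F → *, F → * C *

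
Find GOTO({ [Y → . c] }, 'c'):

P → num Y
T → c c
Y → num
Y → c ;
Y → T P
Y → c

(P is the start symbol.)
{ [Y → c .] }

GOTO(I, 'c') = CLOSURE({ [A → αX.β] : [A → α.Xβ] ∈ I, X = 'c' })

Items with dot before 'c', with the dot advanced:
  [Y → . c] → [Y → c .]
Closure adds nothing (no advanced item has the dot before a non-terminal).

GOTO = { [Y → c .] }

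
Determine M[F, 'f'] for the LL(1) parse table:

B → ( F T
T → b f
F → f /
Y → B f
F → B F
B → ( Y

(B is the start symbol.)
To find M[F, 'f'], we find productions for F where 'f' is in the predict set (PREDICT(N → α) = (FIRST(α) \ {ε}) ∪ (FOLLOW(N) if α ⇒* ε)).

Relevant sets:
  FIRST(B) = { '(' }

F → f /: PREDICT = { 'f' }
  'f' is in predict set, so this production goes in M[F, 'f']
F → B F: PREDICT = { '(' }

M[F, 'f'] = F → f /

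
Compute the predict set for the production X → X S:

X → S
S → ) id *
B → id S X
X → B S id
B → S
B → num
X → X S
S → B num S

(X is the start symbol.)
PREDICT(X → X S) = (FIRST(RHS) \ {ε}) ∪ (FOLLOW(X) if ε ∈ FIRST(RHS), i.e. RHS ⇒* ε)
FIRST(X) = { ')', 'id', 'num' }
FIRST(X S) = { ')', 'id', 'num' }
ε ∉ FIRST(X S), so FOLLOW(X) is not added.
PREDICT(X → X S) = { ')', 'id', 'num' }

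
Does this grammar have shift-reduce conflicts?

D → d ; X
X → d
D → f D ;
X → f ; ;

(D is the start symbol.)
A shift-reduce conflict occurs when an LR(0) state has both:
  - a complete (reduce) item [A → α .] (dot at the end), and
  - a shift item [B → β . c γ] (dot before a terminal).

Augment with D' → D and build the canonical LR(0) collection (I0 = CLOSURE({[D' → . D]}), then GOTO on every symbol after a dot until no new states appear). It has 12 states:
  I0: { [D → . d ; X], [D → . f D ;], [D' → . D] }  — shift
  I1: { [D' → D .] }  — accept
  I2: { [D → d . ; X] }  — shift
  I3: { [D → . d ; X], [D → . f D ;], [D → f . D ;] }  — shift
  I4: { [D → f D . ;] }  — shift
  I5: { [D → f D ; .] }  — reduce
  I6: { [D → d ; . X], [X → . d], [X → . f ; ;] }  — shift
  I7: { [D → d ; X .] }  — reduce
  I8: { [X → d .] }  — reduce
  I9: { [X → f . ; ;] }  — shift
  I10: { [X → f ; . ;] }  — shift
  I11: { [X → f ; ; .] }  — reduce

No state contains both a complete item and a shift item.

Answer: No shift-reduce conflicts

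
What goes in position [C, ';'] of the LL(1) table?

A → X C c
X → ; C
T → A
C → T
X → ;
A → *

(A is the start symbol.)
C → T

To find M[C, ';'], we find productions for C where ';' is in the predict set (PREDICT(N → α) = (FIRST(α) \ {ε}) ∪ (FOLLOW(N) if α ⇒* ε)).

Relevant sets:
  FIRST(T) = { '*', ';' }

C → T: PREDICT = { '*', ';' }
  ';' is in predict set, so this production goes in M[C, ';']

M[C, ';'] = C → T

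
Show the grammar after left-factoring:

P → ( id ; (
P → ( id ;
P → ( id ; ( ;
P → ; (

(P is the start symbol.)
Left-factoring transforms A → αβ₁ | αβ₂ into A → αA' and A' → β₁ | β₂
(α is the longest common prefix among the alternatives). Repeat until
no nonterminal has two alternatives with a common prefix.

Round 1: P has alternatives sharing prefix '( id ;'. Introduce P': P → ( id ; P'
  Add: P' → (
  Add: P' → ε
  Add: P' → ( ;

Round 2: P' has alternatives sharing prefix '('. Introduce P'': P' → ( P''
  Add: P'' → ε
  Add: P'' → ;

No remaining common prefixes — done.

Resulting grammar:
P → ( id ; P'
P' → ( P''
P'' → ε
P'' → ;
P' → ε
P → ; (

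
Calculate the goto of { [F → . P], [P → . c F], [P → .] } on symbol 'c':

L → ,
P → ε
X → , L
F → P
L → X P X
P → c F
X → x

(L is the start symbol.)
GOTO(I, 'c') = CLOSURE({ [A → αX.β] : [A → α.Xβ] ∈ I, X = 'c' })

Items with dot before 'c', with the dot advanced:
  [P → . c F] → [P → c . F]
Closure of the advanced items:
  [P → c . F] has the dot before F: add [F → . P]
  [F → . P] has the dot before P: add [P → .], [P → . c F]

GOTO = { [F → . P], [P → . c F], [P → .], [P → c . F] }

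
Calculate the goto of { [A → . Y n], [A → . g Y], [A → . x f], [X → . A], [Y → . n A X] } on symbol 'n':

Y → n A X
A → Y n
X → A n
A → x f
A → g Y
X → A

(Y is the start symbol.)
GOTO(I, 'n') = CLOSURE({ [A → αX.β] : [A → α.Xβ] ∈ I, X = 'n' })

Items with dot before 'n', with the dot advanced:
  [Y → . n A X] → [Y → n . A X]
Closure of the advanced items:
  [Y → n . A X] has the dot before A: add [A → . Y n], [A → . x f], [A → . g Y]
  [A → . Y n] has the dot before Y: add [Y → . n A X]

GOTO = { [A → . Y n], [A → . g Y], [A → . x f], [Y → . n A X], [Y → n . A X] }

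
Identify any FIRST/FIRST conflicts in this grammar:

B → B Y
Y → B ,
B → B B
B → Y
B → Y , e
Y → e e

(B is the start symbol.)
FIRST sets of the non-terminals at (or reachable through a nullable prefix from) the front of some alternative:
  FIRST(B) = { 'e' }
  FIRST(Y) = { 'e' }

Productions for B:
  B → B Y: FIRST = { 'e' }
  B → B B: FIRST = { 'e' }
  B → Y: FIRST = { 'e' }
  B → Y , e: FIRST = { 'e' }
Productions for Y:
  Y → B ,: FIRST = { 'e' }
  Y → e e: FIRST = { 'e' }

Conflict for B: B → B Y and B → B B
  Overlap: { 'e' }
Conflict for B: B → B Y and B → Y
  Overlap: { 'e' }
Conflict for B: B → B Y and B → Y , e
  Overlap: { 'e' }
Conflict for B: B → B B and B → Y
  Overlap: { 'e' }
Conflict for B: B → B B and B → Y , e
  Overlap: { 'e' }
Conflict for B: B → Y and B → Y , e
  Overlap: { 'e' }
Conflict for Y: Y → B , and Y → e e
  Overlap: { 'e' }

Answer: Yes. B → B Y / B → B B on { 'e' }; B → B Y / B → Y on { 'e' }; B → B Y / B → Y ',' e on { 'e' }; B → B B / B → Y on { 'e' }; B → B B / B → Y ',' e on { 'e' }; B → Y / B → Y ',' e on { 'e' }; Y → B ',' / Y → e e on { 'e' }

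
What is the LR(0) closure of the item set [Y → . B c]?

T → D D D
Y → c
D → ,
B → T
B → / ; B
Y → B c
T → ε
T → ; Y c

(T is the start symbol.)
To compute CLOSURE, for each item [A → α.Bβ] where B is a non-terminal, add [B → .γ] for all productions B → γ; repeat for the newly added items until nothing changes.

Start with: [Y → . B c]
  [Y → . B c] has the dot before B: add [B → . T], [B → . / ; B]
  [B → . T] has the dot before T: add [T → . D D D], [T → .], [T → . ; Y c]
  [T → . D D D] has the dot before D: add [D → . ,]
No further items can be added.

CLOSURE = { [B → . / ; B], [B → . T], [D → . ,], [T → . ; Y c], [T → . D D D], [T → .], [Y → . B c] }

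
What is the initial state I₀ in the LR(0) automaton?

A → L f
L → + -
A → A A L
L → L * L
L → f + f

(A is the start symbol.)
First, augment the grammar with A' → A
I₀ = CLOSURE({ [A' → . A] }):
  [A' → . A] has the dot before A: add [A → . L f], [A → . A A L]
  [A → . L f] has the dot before L: add [L → . + -], [L → . L * L], [L → . f + f]
No further items can be added.

I₀ = { [A → . A A L], [A → . L f], [A' → . A], [L → . + -], [L → . L * L], [L → . f + f] }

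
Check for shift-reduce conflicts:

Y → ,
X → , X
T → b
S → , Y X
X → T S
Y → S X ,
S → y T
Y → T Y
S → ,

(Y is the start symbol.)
A shift-reduce conflict occurs when an LR(0) state has both:
  - a complete (reduce) item [A → α .] (dot at the end), and
  - a shift item [B → β . c γ] (dot before a terminal).

Augment with Y' → Y and build the canonical LR(0) collection (I0 = CLOSURE({[Y' → . Y]}), then GOTO on every symbol after a dot until no new states appear). It has 18 states:
  I0: { [S → . , Y X], [S → . ,], [S → . y T], [T → . b], [Y → . ,], [Y → . S X ,], [Y → . T Y], [Y' → . Y] }  — shift
  I1: { [S → , . Y X], [S → , .], [S → . , Y X], [S → . ,], [S → . y T], [T → . b], [Y → , .], [Y → . ,], [Y → . S X ,], [Y → . T Y] }  — shift, 2 reduces
  I2: { [T → . b], [X → . , X], [X → . T S], [Y → S . X ,] }  — shift
  I3: { [S → . , Y X], [S → . ,], [S → . y T], [T → . b], [Y → . ,], [Y → . S X ,], [Y → . T Y], [Y → T . Y] }  — shift
  I4: { [Y' → Y .] }  — accept
  I5: { [T → b .] }  — reduce
  I6: { [S → y . T], [T → . b] }  — shift
  I7: { [S → y T .] }  — reduce
  I8: { [Y → T Y .] }  — reduce
  I9: { [T → . b], [X → , . X], [X → . , X], [X → . T S] }  — shift
  I10: { [S → . , Y X], [S → . ,], [S → . y T], [X → T . S] }  — shift
  I11: { [Y → S X . ,] }  — shift
  I12: { [Y → S X , .] }  — reduce
  I13: { [S → , . Y X], [S → , .], [S → . , Y X], [S → . ,], [S → . y T], [T → . b], [Y → . ,], [Y → . S X ,], [Y → . T Y] }  — shift, reduce
  I14: { [X → T S .] }  — reduce
  I15: { [S → , Y . X], [T → . b], [X → . , X], [X → . T S] }  — shift
  I16: { [S → , Y X .] }  — reduce
  I17: { [X → , X .] }  — reduce

I1 contains reduce items [S → , .], [Y → , .] and shift items [S → . ,], [S → . , Y X], [S → . y T], [T → . b], [Y → . ,] — shift-reduce conflict.
I13 contains reduce item [S → , .] and shift items [S → . ,], [S → . , Y X], [S → . y T], [T → . b], [Y → . ,] — shift-reduce conflict.

Answer: Yes — I1: [S → , .] vs [S → . ,]; I13: [S → , .] vs [S → . ,]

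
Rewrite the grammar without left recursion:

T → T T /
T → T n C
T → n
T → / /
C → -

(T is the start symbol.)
T is directly left-recursive. The standard transformation for
  A → A α₁ | ... | A α_m | β₁ | ... | β_n
is
  A  → β₁ A' | ... | β_n A'
  A' → α₁ A' | ... | α_m A' | ε

T → n becomes T → n T'
T → / / becomes T → / / T'
T → T T / becomes T' → T / T'
T → T n C becomes T' → n C T'
Add T' → ε

Productions for other non-terminals are unchanged:
  C → -

Resulting grammar:
T → n T'
T → / / T'
T' → T / T'
T' → n C T'
T' → ε
C → -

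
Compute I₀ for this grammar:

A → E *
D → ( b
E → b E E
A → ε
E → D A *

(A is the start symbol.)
First, augment the grammar with A' → A
I₀ = CLOSURE({ [A' → . A] }):
  [A' → . A] has the dot before A: add [A → . E *], [A → .]
  [A → . E *] has the dot before E: add [E → . b E E], [E → . D A *]
  [E → . D A *] has the dot before D: add [D → . ( b]
No further items can be added.

I₀ = { [A → . E *], [A → .], [A' → . A], [D → . ( b], [E → . D A *], [E → . b E E] }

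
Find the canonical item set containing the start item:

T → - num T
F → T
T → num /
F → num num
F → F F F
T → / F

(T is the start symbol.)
First, augment the grammar with T' → T
I₀ = CLOSURE({ [T' → . T] }):
  [T' → . T] has the dot before T: add [T → . - num T], [T → . num /], [T → . / F]
No further items can be added.

I₀ = { [T → . - num T], [T → . / F], [T → . num /], [T' → . T] }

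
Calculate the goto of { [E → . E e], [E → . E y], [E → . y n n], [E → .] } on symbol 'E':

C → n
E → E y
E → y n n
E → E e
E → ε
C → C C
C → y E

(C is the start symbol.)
{ [E → E . e], [E → E . y] }

GOTO(I, 'E') = CLOSURE({ [A → αX.β] : [A → α.Xβ] ∈ I, X = 'E' })

Items with dot before 'E', with the dot advanced:
  [E → . E e] → [E → E . e]
  [E → . E y] → [E → E . y]
Closure adds nothing (no advanced item has the dot before a non-terminal).

GOTO = { [E → E . e], [E → E . y] }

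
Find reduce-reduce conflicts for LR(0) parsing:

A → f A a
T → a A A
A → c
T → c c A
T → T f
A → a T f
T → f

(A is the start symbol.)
Augment with A' → A and build the canonical LR(0) collection (I0 = CLOSURE({[A' → . A]}), then GOTO on every symbol after a dot until no new states appear). It has 16 states:
  I0: { [A → . a T f], [A → . c], [A → . f A a], [A' → . A] }  — shift
  I1: { [A' → A .] }  — accept
  I2: { [A → a . T f], [T → . T f], [T → . a A A], [T → . c c A], [T → . f] }  — shift
  I3: { [A → c .] }  — reduce
  I4: { [A → . a T f], [A → . c], [A → . f A a], [A → f . A a] }  — shift
  I5: { [A → f A . a] }  — shift
  I6: { [A → f A a .] }  — reduce
  I7: { [A → a T . f], [T → T . f] }  — shift
  I8: { [A → . a T f], [A → . c], [A → . f A a], [T → a . A A] }  — shift
  I9: { [T → c . c A] }  — shift
  I10: { [T → f .] }  — reduce
  I11: { [A → . a T f], [A → . c], [A → . f A a], [T → c c . A] }  — shift
  I12: { [T → c c A .] }  — reduce
  I13: { [A → . a T f], [A → . c], [A → . f A a], [T → a A . A] }  — shift
  I14: { [T → a A A .] }  — reduce
  I15: { [A → a T f .], [T → T f .] }  — 2 reduces

I15 contains complete items [A → a T f .], [T → T f .] — reduce-reduce conflict.

Answer: Yes — I15: [A → a T f .] vs [T → T f .]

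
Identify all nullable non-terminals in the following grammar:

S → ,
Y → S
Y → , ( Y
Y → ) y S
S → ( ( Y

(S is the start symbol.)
A non-terminal is nullable if it can derive ε (the empty string): either it has an ε-production, or it has a production whose right-hand side consists entirely of nullable non-terminals.

There are no ε-productions, so no non-terminal can derive ε.
No non-terminals are nullable.

Answer: None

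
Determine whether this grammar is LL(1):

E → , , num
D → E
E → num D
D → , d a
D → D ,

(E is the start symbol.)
No. Predict set conflict for D: { ',' }

A grammar is LL(1) if for each non-terminal N with multiple productions, the predict sets of those productions are pairwise disjoint, where PREDICT(N → α) = (FIRST(α) \ {ε}) ∪ (FOLLOW(N) if α ⇒* ε).

Relevant sets:
  FIRST(E) = { ',', 'num' }
  FIRST(D) = { ',', 'num' }

For E:
  PREDICT(E → ',' ',' num) = { ',' }
  PREDICT(E → num D) = { 'num' }
For D:
  PREDICT(D → E) = { ',', 'num' }
  PREDICT(D → ',' d a) = { ',' }
  PREDICT(D → D ',') = { ',', 'num' }

Conflict found: Predict set conflict for D: { ',' }
The grammar is NOT LL(1).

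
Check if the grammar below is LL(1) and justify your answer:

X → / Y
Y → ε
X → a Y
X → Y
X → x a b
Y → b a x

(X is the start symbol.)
Relevant sets:
  FIRST(Y) = { 'b', ε }
  FOLLOW(X) = { $ }
  FOLLOW(Y) = { $ }

For X:
  PREDICT(X → '/' Y) = { '/' }
  PREDICT(X → a Y) = { 'a' }
  PREDICT(X → Y) = { $, 'b' }
  PREDICT(X → x a b) = { 'x' }
For Y:
  PREDICT(Y → ε) = { $ }
  PREDICT(Y → b a x) = { 'b' }

All predict sets are disjoint. The grammar IS LL(1).

Answer: Yes, the grammar is LL(1).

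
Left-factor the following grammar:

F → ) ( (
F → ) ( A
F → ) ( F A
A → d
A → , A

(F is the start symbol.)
F → ) ( F'
F' → (
F' → A
F' → F A
A → d
A → , A

Left-factoring transforms A → αβ₁ | αβ₂ into A → αA' and A' → β₁ | β₂
(α is the longest common prefix among the alternatives). Repeat until
no nonterminal has two alternatives with a common prefix.

Round 1: F has alternatives sharing prefix ') ('. Introduce F': F → ) ( F'
  Add: F' → (
  Add: F' → A
  Add: F' → F A

No remaining common prefixes — done.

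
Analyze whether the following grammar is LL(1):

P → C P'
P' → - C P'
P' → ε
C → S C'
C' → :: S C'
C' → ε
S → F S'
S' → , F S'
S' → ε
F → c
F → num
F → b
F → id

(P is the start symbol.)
A grammar is LL(1) if for each non-terminal N with multiple productions, the predict sets of those productions are pairwise disjoint, where PREDICT(N → α) = (FIRST(α) \ {ε}) ∪ (FOLLOW(N) if α ⇒* ε).

Relevant sets:
  FOLLOW(P') = { $ }
  FOLLOW(C') = { $, '-' }
  FOLLOW(S') = { $, '-', '::' }

For P':
  PREDICT(P' → '-' C P') = { '-' }
  PREDICT(P' → ε) = { $ }
For C':
  PREDICT(C' → :: S C') = { '::' }
  PREDICT(C' → ε) = { $, '-' }
For S':
  PREDICT(S' → ',' F S') = { ',' }
  PREDICT(S' → ε) = { $, '-', '::' }
For F:
  PREDICT(F → c) = { 'c' }
  PREDICT(F → num) = { 'num' }
  PREDICT(F → b) = { 'b' }
  PREDICT(F → id) = { 'id' }
P, C, S have a single production, so nothing to check there.

All predict sets are disjoint. The grammar IS LL(1).

Answer: Yes, the grammar is LL(1).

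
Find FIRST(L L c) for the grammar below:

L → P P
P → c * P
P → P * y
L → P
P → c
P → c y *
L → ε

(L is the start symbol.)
{ 'c' }

FIRST sets of the non-terminals involved (from the grammar, by fixed-point iteration):
  FIRST(L) = { 'c', ε }

To compute FIRST(L L c), process the symbols left to right:
Symbol L is a non-terminal. Add FIRST(L) \ {ε} = { 'c' }
L is nullable (ε ∈ FIRST(L)), continue to the next symbol.
Symbol L is a non-terminal. Add FIRST(L) \ {ε} = { 'c' }
L is nullable (ε ∈ FIRST(L)), continue to the next symbol.
Symbol c is a terminal. Add 'c' and stop.
FIRST(L L c) = { 'c' }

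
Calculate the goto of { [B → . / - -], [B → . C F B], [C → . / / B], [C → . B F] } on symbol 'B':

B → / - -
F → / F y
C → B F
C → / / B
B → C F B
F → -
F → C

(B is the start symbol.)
GOTO(I, 'B') = CLOSURE({ [A → αX.β] : [A → α.Xβ] ∈ I, X = 'B' })

Items with dot before 'B', with the dot advanced:
  [C → . B F] → [C → B . F]
Closure of the advanced items:
  [C → B . F] has the dot before F: add [F → . / F y], [F → . -], [F → . C]
  [F → . C] has the dot before C: add [C → . B F], [C → . / / B]
  [C → . B F] has the dot before B: add [B → . / - -], [B → . C F B]

GOTO = { [B → . / - -], [B → . C F B], [C → . / / B], [C → . B F], [C → B . F], [F → . -], [F → . / F y], [F → . C] }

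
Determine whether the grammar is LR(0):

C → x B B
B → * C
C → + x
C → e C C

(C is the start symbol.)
A grammar is LR(0) if no state in the canonical LR(0) collection has:
  - both a shift item (dot before a terminal) and a complete item (shift-reduce conflict), or
  - two or more complete items (reduce-reduce conflict; the accept item [C' → C .] counts as a complete item here).

Augment with C' → C and build the canonical LR(0) collection (I0 = CLOSURE({[C' → . C]}), then GOTO on every symbol after a dot until no new states appear). It has 12 states:
  I0: { [C → . + x], [C → . e C C], [C → . x B B], [C' → . C] }  — shift
  I1: { [C → + . x] }  — shift
  I2: { [C' → C .] }  — accept
  I3: { [C → . + x], [C → . e C C], [C → . x B B], [C → e . C C] }  — shift
  I4: { [B → . * C], [C → x . B B] }  — shift
  I5: { [B → * . C], [C → . + x], [C → . e C C], [C → . x B B] }  — shift
  I6: { [B → . * C], [C → x B . B] }  — shift
  I7: { [C → x B B .] }  — reduce
  I8: { [B → * C .] }  — reduce
  I9: { [C → . + x], [C → . e C C], [C → . x B B], [C → e C . C] }  — shift
  I10: { [C → e C C .] }  — reduce
  I11: { [C → + x .] }  — reduce

Every state is either a pure shift/goto state or contains exactly one complete item and nothing to shift — no conflicts. The grammar is LR(0).

Answer: Yes, the grammar is LR(0)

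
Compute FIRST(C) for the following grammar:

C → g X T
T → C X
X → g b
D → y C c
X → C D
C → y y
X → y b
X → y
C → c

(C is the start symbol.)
{ 'c', 'g', 'y' }

From C → g X T:
  - g is a terminal: add 'g' and stop
From C → y y:
  - y is a terminal: add 'y' and stop
From C → c:
  - c is a terminal: add 'c' and stop

Collecting: FIRST(C) = { 'c', 'g', 'y' }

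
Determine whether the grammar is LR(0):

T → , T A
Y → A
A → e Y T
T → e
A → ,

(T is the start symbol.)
Yes, the grammar is LR(0)

A grammar is LR(0) if no state in the canonical LR(0) collection has:
  - both a shift item (dot before a terminal) and a complete item (shift-reduce conflict), or
  - two or more complete items (reduce-reduce conflict; the accept item [T' → T .] counts as a complete item here).

Augment with T' → T and build the canonical LR(0) collection (I0 = CLOSURE({[T' → . T]}), then GOTO on every symbol after a dot until no new states appear). It has 11 states:
  I0: { [T → . , T A], [T → . e], [T' → . T] }  — shift
  I1: { [T → , . T A], [T → . , T A], [T → . e] }  — shift
  I2: { [T' → T .] }  — accept
  I3: { [T → e .] }  — reduce
  I4: { [A → . ,], [A → . e Y T], [T → , T . A] }  — shift
  I5: { [A → , .] }  — reduce
  I6: { [T → , T A .] }  — reduce
  I7: { [A → . ,], [A → . e Y T], [A → e . Y T], [Y → . A] }  — shift
  I8: { [Y → A .] }  — reduce
  I9: { [A → e Y . T], [T → . , T A], [T → . e] }  — shift
  I10: { [A → e Y T .] }  — reduce

Every state is either a pure shift/goto state or contains exactly one complete item and nothing to shift — no conflicts. The grammar is LR(0).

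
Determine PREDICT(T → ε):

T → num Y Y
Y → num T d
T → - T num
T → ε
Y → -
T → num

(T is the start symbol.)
{ $, 'd', 'num' }

PREDICT(T → ε) = (FIRST(RHS) \ {ε}) ∪ (FOLLOW(T) if ε ∈ FIRST(RHS), i.e. RHS ⇒* ε)
The right-hand side is ε (FIRST(ε) = { ε }), so the predict set is FOLLOW(T) = { $, 'd', 'num' }
PREDICT(T → ε) = { $, 'd', 'num' }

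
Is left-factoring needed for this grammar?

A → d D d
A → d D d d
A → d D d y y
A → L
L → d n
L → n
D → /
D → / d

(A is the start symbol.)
Left-factoring is needed when two productions for the same non-terminal
share a common prefix on the right-hand side.

Productions for A:
  A → d D d
  A → d D d d
  A → d D d y y
  A → L
Productions for L:
  L → d n
  L → n
Productions for D:
  D → /
  D → / d

Found common prefix 'd D d' in productions for A
Found common prefix '/' in productions for D

Answer: Yes, A has productions with common prefix 'd D d'; D has productions with common prefix '/'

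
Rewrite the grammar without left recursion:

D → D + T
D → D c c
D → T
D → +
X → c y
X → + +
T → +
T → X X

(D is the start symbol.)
D → T D'
D → + D'
D' → + T D'
D' → c c D'
D' → ε
X → c y
X → + +
T → +
T → X X

D is directly left-recursive. The standard transformation for
  A → A α₁ | ... | A α_m | β₁ | ... | β_n
is
  A  → β₁ A' | ... | β_n A'
  A' → α₁ A' | ... | α_m A' | ε

D → T becomes D → T D'
D → + becomes D → + D'
D → D + T becomes D' → + T D'
D → D c c becomes D' → c c D'
Add D' → ε

Productions for other non-terminals are unchanged:
  X → c y
  X → + +
  T → +
  T → X X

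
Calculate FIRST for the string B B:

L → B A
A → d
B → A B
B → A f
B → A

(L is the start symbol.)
FIRST sets of the non-terminals involved (from the grammar, by fixed-point iteration):
  FIRST(B) = { 'd' }

To compute FIRST(B B), process the symbols left to right:
Symbol B is a non-terminal. Add FIRST(B) \ {ε} = { 'd' }
B is not nullable (ε ∉ FIRST(B)), so stop here.
FIRST(B B) = { 'd' }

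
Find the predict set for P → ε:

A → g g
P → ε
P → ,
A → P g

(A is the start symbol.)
{ 'g' }

PREDICT(P → ε) = (FIRST(RHS) \ {ε}) ∪ (FOLLOW(P) if ε ∈ FIRST(RHS), i.e. RHS ⇒* ε)
The right-hand side is ε (FIRST(ε) = { ε }), so the predict set is FOLLOW(P) = { 'g' }
PREDICT(P → ε) = { 'g' }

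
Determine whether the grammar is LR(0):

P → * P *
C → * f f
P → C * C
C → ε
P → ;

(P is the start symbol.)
No. Shift-reduce conflict between [C → .] and [C → . * f f]

A grammar is LR(0) if no state in the canonical LR(0) collection has:
  - both a shift item (dot before a terminal) and a complete item (shift-reduce conflict), or
  - two or more complete items (reduce-reduce conflict; the accept item [P' → P .] counts as a complete item here).

Augment with P' → P and build the canonical LR(0) collection (I0 = CLOSURE({[P' → . P]}), then GOTO on every symbol after a dot until no new states appear). It has 12 states:
  I0: { [C → . * f f], [C → .], [P → . * P *], [P → . ;], [P → . C * C], [P' → . P] }  — shift, reduce
  I1: { [C → * . f f], [C → . * f f], [C → .], [P → * . P *], [P → . * P *], [P → . ;], [P → . C * C] }  — shift, reduce
  I2: { [P → ; .] }  — reduce
  I3: { [P → C . * C] }  — shift
  I4: { [P' → P .] }  — accept
  I5: { [C → . * f f], [C → .], [P → C * . C] }  — shift, reduce
  I6: { [C → * . f f] }  — shift
  I7: { [P → C * C .] }  — reduce
  I8: { [C → * f . f] }  — shift
  I9: { [C → * f f .] }  — reduce
  I10: { [P → * P . *] }  — shift
  I11: { [P → * P * .] }  — reduce

Conflict in state I0:
  Shift-reduce conflict between [C → .] and [C → . * f f]
So the grammar is NOT LR(0).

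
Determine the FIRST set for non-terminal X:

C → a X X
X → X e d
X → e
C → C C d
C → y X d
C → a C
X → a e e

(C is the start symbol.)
To compute FIRST(X), examine every production with X on the left-hand side, reading each right-hand side left to right until a non-nullable symbol is reached.

From X → X e d:
  - X is the symbol being defined: contributes nothing new
    X is not nullable, so stop
From X → e:
  - e is a terminal: add 'e' and stop
From X → a e e:
  - a is a terminal: add 'a' and stop

Collecting: FIRST(X) = { 'a', 'e' }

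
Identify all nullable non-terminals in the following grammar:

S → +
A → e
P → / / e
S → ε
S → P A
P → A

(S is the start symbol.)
{ 'S' }

A non-terminal is nullable if it can derive ε (the empty string): either it has an ε-production, or it has a production whose right-hand side consists entirely of nullable non-terminals.

ε-productions: S → ε
So S is immediately nullable.
No further non-terminal can be added: every production for the remaining non-terminals contains a terminal or a non-nullable non-terminal.
Nullable = { 'S' }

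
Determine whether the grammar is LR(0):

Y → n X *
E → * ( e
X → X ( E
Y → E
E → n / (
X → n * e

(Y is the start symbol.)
Yes, the grammar is LR(0)

A grammar is LR(0) if no state in the canonical LR(0) collection has:
  - both a shift item (dot before a terminal) and a complete item (shift-reduce conflict), or
  - two or more complete items (reduce-reduce conflict; the accept item [Y' → Y .] counts as a complete item here).

Augment with Y' → Y and build the canonical LR(0) collection (I0 = CLOSURE({[Y' → . Y]}), then GOTO on every symbol after a dot until no new states appear). It has 17 states:
  I0: { [E → . * ( e], [E → . n / (], [Y → . E], [Y → . n X *], [Y' → . Y] }  — shift
  I1: { [E → * . ( e] }  — shift
  I2: { [Y → E .] }  — reduce
  I3: { [Y' → Y .] }  — accept
  I4: { [E → n . / (], [X → . X ( E], [X → . n * e], [Y → n . X *] }  — shift
  I5: { [E → n / . (] }  — shift
  I6: { [X → X . ( E], [Y → n X . *] }  — shift
  I7: { [X → n . * e] }  — shift
  I8: { [X → n * . e] }  — shift
  I9: { [X → n * e .] }  — reduce
  I10: { [E → . * ( e], [E → . n / (], [X → X ( . E] }  — shift
  I11: { [Y → n X * .] }  — reduce
  I12: { [X → X ( E .] }  — reduce
  I13: { [E → n . / (] }  — shift
  I14: { [E → n / ( .] }  — reduce
  I15: { [E → * ( . e] }  — shift
  I16: { [E → * ( e .] }  — reduce

Every state is either a pure shift/goto state or contains exactly one complete item and nothing to shift — no conflicts. The grammar is LR(0).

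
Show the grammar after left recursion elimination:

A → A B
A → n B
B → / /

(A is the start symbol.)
A → n B A'
A' → B A'
A' → ε
B → / /

A is directly left-recursive. The standard transformation for
  A → A α₁ | ... | A α_m | β₁ | ... | β_n
is
  A  → β₁ A' | ... | β_n A'
  A' → α₁ A' | ... | α_m A' | ε

A → n B becomes A → n B A'
A → A B becomes A' → B A'
Add A' → ε

Productions for other non-terminals are unchanged:
  B → / /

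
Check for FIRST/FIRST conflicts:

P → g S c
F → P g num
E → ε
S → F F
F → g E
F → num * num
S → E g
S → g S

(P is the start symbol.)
Yes. F → P g num / F → g E on { 'g' }; S → F F / S → E g on { 'g' }; S → F F / S → g S on { 'g' }; S → E g / S → g S on { 'g' }

FIRST sets of the non-terminals at (or reachable through a nullable prefix from) the front of some alternative:
  FIRST(P) = { 'g' }
  FIRST(F) = { 'g', 'num' }
  FIRST(E) = { ε }

Productions for F:
  F → P g num: FIRST = { 'g' }
  F → g E: FIRST = { 'g' }
  F → num * num: FIRST = { 'num' }
Productions for S:
  S → F F: FIRST = { 'g', 'num' }
  S → E g: FIRST = { 'g' }
  S → g S: FIRST = { 'g' }
P, E have only one production, so no FIRST/FIRST conflict is possible there.

Conflict for F: F → P g num and F → g E
  Overlap: { 'g' }
Conflict for S: S → F F and S → E g
  Overlap: { 'g' }
Conflict for S: S → F F and S → g S
  Overlap: { 'g' }
Conflict for S: S → E g and S → g S
  Overlap: { 'g' }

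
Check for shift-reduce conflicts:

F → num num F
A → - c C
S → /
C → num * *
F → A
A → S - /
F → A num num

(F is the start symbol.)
A shift-reduce conflict occurs when an LR(0) state has both:
  - a complete (reduce) item [A → α .] (dot at the end), and
  - a shift item [B → β . c γ] (dot before a terminal).

Augment with F' → F and build the canonical LR(0) collection (I0 = CLOSURE({[F' → . F]}), then GOTO on every symbol after a dot until no new states appear). It has 18 states:
  I0: { [A → . - c C], [A → . S - /], [F → . A num num], [F → . A], [F → . num num F], [F' → . F], [S → . /] }  — shift
  I1: { [A → - . c C] }  — shift
  I2: { [S → / .] }  — reduce
  I3: { [F → A . num num], [F → A .] }  — shift, reduce
  I4: { [F' → F .] }  — accept
  I5: { [A → S . - /] }  — shift
  I6: { [F → num . num F] }  — shift
  I7: { [A → . - c C], [A → . S - /], [F → . A num num], [F → . A], [F → . num num F], [F → num num . F], [S → . /] }  — shift
  I8: { [F → num num F .] }  — reduce
  I9: { [A → S - . /] }  — shift
  I10: { [A → S - / .] }  — reduce
  I11: { [F → A num . num] }  — shift
  I12: { [F → A num num .] }  — reduce
  I13: { [A → - c . C], [C → . num * *] }  — shift
  I14: { [A → - c C .] }  — reduce
  I15: { [C → num . * *] }  — shift
  I16: { [C → num * . *] }  — shift
  I17: { [C → num * * .] }  — reduce

I3 contains reduce item [F → A .] and shift item [F → A . num num] — shift-reduce conflict.

Answer: Yes — I3: [F → A .] vs [F → A . num num]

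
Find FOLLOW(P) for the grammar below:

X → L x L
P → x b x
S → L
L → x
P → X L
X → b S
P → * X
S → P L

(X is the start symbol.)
{ 'x' }

In S → P L: P is followed by L, add FIRST(L) \ {ε} = { 'x' }

Taking the union: FOLLOW(P) = { 'x' }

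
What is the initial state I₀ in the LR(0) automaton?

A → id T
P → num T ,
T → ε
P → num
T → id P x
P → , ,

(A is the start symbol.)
{ [A → . id T], [A' → . A] }

First, augment the grammar with A' → A
I₀ = CLOSURE({ [A' → . A] }):
  [A' → . A] has the dot before A: add [A → . id T]
No further items can be added.

I₀ = { [A → . id T], [A' → . A] }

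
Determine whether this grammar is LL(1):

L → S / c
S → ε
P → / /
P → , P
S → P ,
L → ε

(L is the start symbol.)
No. Predict set conflict for S: { '/' }

A grammar is LL(1) if for each non-terminal N with multiple productions, the predict sets of those productions are pairwise disjoint, where PREDICT(N → α) = (FIRST(α) \ {ε}) ∪ (FOLLOW(N) if α ⇒* ε).

Relevant sets:
  FIRST(S) = { ',', '/', ε }
  FIRST(P) = { ',', '/' }
  FOLLOW(L) = { $ }
  FOLLOW(S) = { '/' }

For L:
  PREDICT(L → S '/' c) = { ',', '/' }
  PREDICT(L → ε) = { $ }
For S:
  PREDICT(S → ε) = { '/' }
  PREDICT(S → P ',') = { ',', '/' }
For P:
  PREDICT(P → '/' '/') = { '/' }
  PREDICT(P → ',' P) = { ',' }

Conflict found: Predict set conflict for S: { '/' }
The grammar is NOT LL(1).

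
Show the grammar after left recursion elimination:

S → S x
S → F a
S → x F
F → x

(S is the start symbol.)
S → F a S'
S → x F S'
S' → x S'
S' → ε
F → x

S is directly left-recursive. The standard transformation for
  A → A α₁ | ... | A α_m | β₁ | ... | β_n
is
  A  → β₁ A' | ... | β_n A'
  A' → α₁ A' | ... | α_m A' | ε

S → F a becomes S → F a S'
S → x F becomes S → x F S'
S → S x becomes S' → x S'
Add S' → ε

Productions for other non-terminals are unchanged:
  F → x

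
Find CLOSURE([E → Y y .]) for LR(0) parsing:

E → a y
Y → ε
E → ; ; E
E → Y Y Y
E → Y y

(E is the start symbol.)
{ [E → Y y .] }

To compute CLOSURE, for each item [A → α.Bβ] where B is a non-terminal, add [B → .γ] for all productions B → γ; repeat for the newly added items until nothing changes.

Start with: [E → Y y .]
The dot is at the end, so nothing is added.

CLOSURE = { [E → Y y .] }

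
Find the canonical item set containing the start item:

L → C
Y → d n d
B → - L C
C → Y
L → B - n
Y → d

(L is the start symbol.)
First, augment the grammar with L' → L
I₀ = CLOSURE({ [L' → . L] }):
  [L' → . L] has the dot before L: add [L → . C], [L → . B - n]
  [L → . C] has the dot before C: add [C → . Y]
  [L → . B - n] has the dot before B: add [B → . - L C]
  [C → . Y] has the dot before Y: add [Y → . d n d], [Y → . d]
No further items can be added.

I₀ = { [B → . - L C], [C → . Y], [L → . B - n], [L → . C], [L' → . L], [Y → . d n d], [Y → . d] }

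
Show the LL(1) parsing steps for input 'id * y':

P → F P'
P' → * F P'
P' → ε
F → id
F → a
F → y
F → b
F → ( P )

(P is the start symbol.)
Stack is shown with the top on the left.

Stack     Input     Action
--------------------------
P $       id * y $  output P → F P'
F P' $    id * y $  output F → id
id P' $   id * y $  match 'id'
P' $      * y $     output P' → * F P'
* F P' $  * y $     match '*'
F P' $    y $       output F → y
y P' $    y $       match 'y'
P' $      $         output P' → ε
$         $         accept

The string is accepted.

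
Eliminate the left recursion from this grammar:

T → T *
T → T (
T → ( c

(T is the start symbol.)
T is directly left-recursive. The standard transformation for
  A → A α₁ | ... | A α_m | β₁ | ... | β_n
is
  A  → β₁ A' | ... | β_n A'
  A' → α₁ A' | ... | α_m A' | ε

T → ( c becomes T → ( c T'
T → T * becomes T' → * T'
T → T ( becomes T' → ( T'
Add T' → ε

Resulting grammar:
T → ( c T'
T' → * T'
T' → ( T'
T' → ε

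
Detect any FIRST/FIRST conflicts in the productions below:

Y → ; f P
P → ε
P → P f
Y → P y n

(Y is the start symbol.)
A FIRST/FIRST conflict occurs when two productions N → α and N → β for the same non-terminal have FIRST(α) ∩ FIRST(β) ≠ ∅ (with ε ∈ FIRST of a nullable right-hand side, so two nullable alternatives also conflict).

FIRST sets of the non-terminals at (or reachable through a nullable prefix from) the front of some alternative:
  FIRST(P) = { 'f', ε }

Productions for Y:
  Y → ; f P: FIRST = { ';' }
  Y → P y n: FIRST = { 'f', 'y' }
Productions for P:
  P → ε: FIRST = { ε }
  P → P f: FIRST = { 'f' }

All alternatives of each non-terminal have pairwise disjoint FIRST sets.

Answer: No FIRST/FIRST conflicts.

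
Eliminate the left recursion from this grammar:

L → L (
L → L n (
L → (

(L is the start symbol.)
L → ( L'
L' → ( L'
L' → n ( L'
L' → ε

L is directly left-recursive. The standard transformation for
  A → A α₁ | ... | A α_m | β₁ | ... | β_n
is
  A  → β₁ A' | ... | β_n A'
  A' → α₁ A' | ... | α_m A' | ε

L → ( becomes L → ( L'
L → L ( becomes L' → ( L'
L → L n ( becomes L' → n ( L'
Add L' → ε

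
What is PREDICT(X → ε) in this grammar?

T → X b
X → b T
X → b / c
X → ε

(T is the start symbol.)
{ 'b' }

PREDICT(X → ε) = (FIRST(RHS) \ {ε}) ∪ (FOLLOW(X) if ε ∈ FIRST(RHS), i.e. RHS ⇒* ε)
The right-hand side is ε (FIRST(ε) = { ε }), so the predict set is FOLLOW(X) = { 'b' }
PREDICT(X → ε) = { 'b' }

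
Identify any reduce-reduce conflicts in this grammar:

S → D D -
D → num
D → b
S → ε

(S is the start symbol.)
No reduce-reduce conflicts

A reduce-reduce conflict occurs when an LR(0) state has two complete items [A → α .] and [B → β .] — both call for a reduction, and with no lookahead the parser cannot choose between them.

Augment with S' → S and build the canonical LR(0) collection (I0 = CLOSURE({[S' → . S]}), then GOTO on every symbol after a dot until no new states appear). It has 7 states:
  I0: { [D → . b], [D → . num], [S → . D D -], [S → .], [S' → . S] }  — shift, reduce
  I1: { [D → . b], [D → . num], [S → D . D -] }  — shift
  I2: { [S' → S .] }  — accept
  I3: { [D → b .] }  — reduce
  I4: { [D → num .] }  — reduce
  I5: { [S → D D . -] }  — shift
  I6: { [S → D D - .] }  — reduce

No state contains more than one complete item.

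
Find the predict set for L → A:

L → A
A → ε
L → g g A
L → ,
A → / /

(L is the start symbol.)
PREDICT(L → A) = (FIRST(RHS) \ {ε}) ∪ (FOLLOW(L) if ε ∈ FIRST(RHS), i.e. RHS ⇒* ε)
FIRST(A) = { '/', ε }
FIRST(A) = { '/', ε }
ε ∈ FIRST(A) (the right-hand side is nullable), so add FOLLOW(L) = { $ }
PREDICT(L → A) = { $, '/' }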